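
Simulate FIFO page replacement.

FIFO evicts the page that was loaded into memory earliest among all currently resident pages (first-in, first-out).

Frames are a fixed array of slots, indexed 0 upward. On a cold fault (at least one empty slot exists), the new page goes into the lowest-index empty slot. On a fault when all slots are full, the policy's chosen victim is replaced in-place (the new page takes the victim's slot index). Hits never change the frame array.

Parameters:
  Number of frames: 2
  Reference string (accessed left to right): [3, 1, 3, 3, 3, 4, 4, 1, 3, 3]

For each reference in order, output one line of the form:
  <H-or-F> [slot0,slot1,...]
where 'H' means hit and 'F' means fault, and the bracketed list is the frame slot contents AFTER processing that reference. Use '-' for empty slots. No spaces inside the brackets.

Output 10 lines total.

F [3,-]
F [3,1]
H [3,1]
H [3,1]
H [3,1]
F [4,1]
H [4,1]
H [4,1]
F [4,3]
H [4,3]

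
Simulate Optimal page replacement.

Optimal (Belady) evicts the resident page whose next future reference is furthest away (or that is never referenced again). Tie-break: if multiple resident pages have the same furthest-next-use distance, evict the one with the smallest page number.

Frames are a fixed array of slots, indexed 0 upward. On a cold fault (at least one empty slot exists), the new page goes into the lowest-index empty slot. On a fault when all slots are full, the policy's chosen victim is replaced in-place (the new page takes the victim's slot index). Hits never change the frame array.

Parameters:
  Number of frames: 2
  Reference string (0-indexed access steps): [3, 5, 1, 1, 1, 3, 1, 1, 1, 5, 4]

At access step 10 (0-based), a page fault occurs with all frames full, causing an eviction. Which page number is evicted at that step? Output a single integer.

Answer: 3

Derivation:
Step 0: ref 3 -> FAULT, frames=[3,-]
Step 1: ref 5 -> FAULT, frames=[3,5]
Step 2: ref 1 -> FAULT, evict 5, frames=[3,1]
Step 3: ref 1 -> HIT, frames=[3,1]
Step 4: ref 1 -> HIT, frames=[3,1]
Step 5: ref 3 -> HIT, frames=[3,1]
Step 6: ref 1 -> HIT, frames=[3,1]
Step 7: ref 1 -> HIT, frames=[3,1]
Step 8: ref 1 -> HIT, frames=[3,1]
Step 9: ref 5 -> FAULT, evict 1, frames=[3,5]
Step 10: ref 4 -> FAULT, evict 3, frames=[4,5]
At step 10: evicted page 3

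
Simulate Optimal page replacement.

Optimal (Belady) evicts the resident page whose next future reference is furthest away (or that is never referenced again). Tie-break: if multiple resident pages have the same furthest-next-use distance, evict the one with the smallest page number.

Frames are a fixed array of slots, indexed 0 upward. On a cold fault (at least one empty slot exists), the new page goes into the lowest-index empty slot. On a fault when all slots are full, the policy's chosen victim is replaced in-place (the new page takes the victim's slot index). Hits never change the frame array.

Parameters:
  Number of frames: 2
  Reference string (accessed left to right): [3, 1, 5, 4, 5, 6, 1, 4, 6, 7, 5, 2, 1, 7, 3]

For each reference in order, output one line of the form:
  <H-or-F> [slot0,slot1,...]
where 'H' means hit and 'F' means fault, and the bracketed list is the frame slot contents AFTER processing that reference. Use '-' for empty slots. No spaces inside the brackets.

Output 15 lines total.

F [3,-]
F [3,1]
F [5,1]
F [5,4]
H [5,4]
F [6,4]
F [1,4]
H [1,4]
F [1,6]
F [1,7]
F [1,5]
F [1,2]
H [1,2]
F [7,2]
F [7,3]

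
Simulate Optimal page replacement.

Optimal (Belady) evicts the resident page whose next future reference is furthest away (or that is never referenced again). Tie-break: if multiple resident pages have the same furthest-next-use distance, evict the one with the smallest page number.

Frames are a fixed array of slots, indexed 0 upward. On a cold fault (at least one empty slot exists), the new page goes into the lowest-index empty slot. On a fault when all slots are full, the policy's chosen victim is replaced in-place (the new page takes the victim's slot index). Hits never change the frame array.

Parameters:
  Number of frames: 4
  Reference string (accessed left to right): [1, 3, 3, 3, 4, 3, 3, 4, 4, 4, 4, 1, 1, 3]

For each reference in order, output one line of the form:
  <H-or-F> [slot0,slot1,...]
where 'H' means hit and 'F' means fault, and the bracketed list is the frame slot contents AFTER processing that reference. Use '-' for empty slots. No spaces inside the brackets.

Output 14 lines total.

F [1,-,-,-]
F [1,3,-,-]
H [1,3,-,-]
H [1,3,-,-]
F [1,3,4,-]
H [1,3,4,-]
H [1,3,4,-]
H [1,3,4,-]
H [1,3,4,-]
H [1,3,4,-]
H [1,3,4,-]
H [1,3,4,-]
H [1,3,4,-]
H [1,3,4,-]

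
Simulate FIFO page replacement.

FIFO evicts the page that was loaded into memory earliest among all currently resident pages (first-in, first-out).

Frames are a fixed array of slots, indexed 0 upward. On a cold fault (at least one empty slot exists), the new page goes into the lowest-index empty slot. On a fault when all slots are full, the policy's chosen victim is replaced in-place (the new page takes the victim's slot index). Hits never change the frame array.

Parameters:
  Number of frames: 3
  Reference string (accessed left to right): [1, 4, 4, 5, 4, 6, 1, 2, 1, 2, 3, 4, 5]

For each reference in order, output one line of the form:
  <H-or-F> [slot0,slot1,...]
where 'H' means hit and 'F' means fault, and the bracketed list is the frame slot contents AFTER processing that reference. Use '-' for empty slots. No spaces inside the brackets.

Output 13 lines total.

F [1,-,-]
F [1,4,-]
H [1,4,-]
F [1,4,5]
H [1,4,5]
F [6,4,5]
F [6,1,5]
F [6,1,2]
H [6,1,2]
H [6,1,2]
F [3,1,2]
F [3,4,2]
F [3,4,5]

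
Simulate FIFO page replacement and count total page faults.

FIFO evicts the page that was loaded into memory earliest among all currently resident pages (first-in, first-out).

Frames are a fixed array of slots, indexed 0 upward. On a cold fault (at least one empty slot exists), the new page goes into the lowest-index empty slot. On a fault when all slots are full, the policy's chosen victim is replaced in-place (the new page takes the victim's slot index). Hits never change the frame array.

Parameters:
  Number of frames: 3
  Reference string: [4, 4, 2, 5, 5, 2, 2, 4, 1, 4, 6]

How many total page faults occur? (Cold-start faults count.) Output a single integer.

Step 0: ref 4 → FAULT, frames=[4,-,-]
Step 1: ref 4 → HIT, frames=[4,-,-]
Step 2: ref 2 → FAULT, frames=[4,2,-]
Step 3: ref 5 → FAULT, frames=[4,2,5]
Step 4: ref 5 → HIT, frames=[4,2,5]
Step 5: ref 2 → HIT, frames=[4,2,5]
Step 6: ref 2 → HIT, frames=[4,2,5]
Step 7: ref 4 → HIT, frames=[4,2,5]
Step 8: ref 1 → FAULT (evict 4), frames=[1,2,5]
Step 9: ref 4 → FAULT (evict 2), frames=[1,4,5]
Step 10: ref 6 → FAULT (evict 5), frames=[1,4,6]
Total faults: 6

Answer: 6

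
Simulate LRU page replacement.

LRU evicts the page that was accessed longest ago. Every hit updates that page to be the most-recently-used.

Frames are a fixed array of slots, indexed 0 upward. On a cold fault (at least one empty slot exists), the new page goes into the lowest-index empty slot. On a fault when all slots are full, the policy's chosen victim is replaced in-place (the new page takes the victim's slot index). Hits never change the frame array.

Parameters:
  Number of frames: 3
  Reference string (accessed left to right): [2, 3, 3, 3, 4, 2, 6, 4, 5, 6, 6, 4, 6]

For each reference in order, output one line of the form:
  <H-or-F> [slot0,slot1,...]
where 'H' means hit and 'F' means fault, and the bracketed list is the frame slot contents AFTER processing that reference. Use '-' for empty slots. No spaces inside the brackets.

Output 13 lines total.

F [2,-,-]
F [2,3,-]
H [2,3,-]
H [2,3,-]
F [2,3,4]
H [2,3,4]
F [2,6,4]
H [2,6,4]
F [5,6,4]
H [5,6,4]
H [5,6,4]
H [5,6,4]
H [5,6,4]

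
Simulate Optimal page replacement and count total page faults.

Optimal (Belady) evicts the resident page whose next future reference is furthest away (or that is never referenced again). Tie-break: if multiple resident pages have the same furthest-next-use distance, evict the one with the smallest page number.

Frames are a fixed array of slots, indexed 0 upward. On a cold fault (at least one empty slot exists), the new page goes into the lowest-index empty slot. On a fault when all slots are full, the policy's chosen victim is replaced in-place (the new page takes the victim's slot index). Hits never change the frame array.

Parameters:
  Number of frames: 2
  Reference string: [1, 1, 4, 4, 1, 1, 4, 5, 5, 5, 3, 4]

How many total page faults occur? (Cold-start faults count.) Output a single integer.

Step 0: ref 1 → FAULT, frames=[1,-]
Step 1: ref 1 → HIT, frames=[1,-]
Step 2: ref 4 → FAULT, frames=[1,4]
Step 3: ref 4 → HIT, frames=[1,4]
Step 4: ref 1 → HIT, frames=[1,4]
Step 5: ref 1 → HIT, frames=[1,4]
Step 6: ref 4 → HIT, frames=[1,4]
Step 7: ref 5 → FAULT (evict 1), frames=[5,4]
Step 8: ref 5 → HIT, frames=[5,4]
Step 9: ref 5 → HIT, frames=[5,4]
Step 10: ref 3 → FAULT (evict 5), frames=[3,4]
Step 11: ref 4 → HIT, frames=[3,4]
Total faults: 4

Answer: 4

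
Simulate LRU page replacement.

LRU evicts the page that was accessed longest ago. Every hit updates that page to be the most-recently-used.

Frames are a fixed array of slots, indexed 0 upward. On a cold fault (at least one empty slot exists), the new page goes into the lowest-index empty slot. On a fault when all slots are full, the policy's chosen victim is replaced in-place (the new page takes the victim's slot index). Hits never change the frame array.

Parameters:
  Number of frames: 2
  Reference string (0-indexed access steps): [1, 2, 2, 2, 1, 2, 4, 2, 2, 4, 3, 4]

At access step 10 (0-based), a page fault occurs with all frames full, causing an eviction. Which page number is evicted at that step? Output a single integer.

Answer: 2

Derivation:
Step 0: ref 1 -> FAULT, frames=[1,-]
Step 1: ref 2 -> FAULT, frames=[1,2]
Step 2: ref 2 -> HIT, frames=[1,2]
Step 3: ref 2 -> HIT, frames=[1,2]
Step 4: ref 1 -> HIT, frames=[1,2]
Step 5: ref 2 -> HIT, frames=[1,2]
Step 6: ref 4 -> FAULT, evict 1, frames=[4,2]
Step 7: ref 2 -> HIT, frames=[4,2]
Step 8: ref 2 -> HIT, frames=[4,2]
Step 9: ref 4 -> HIT, frames=[4,2]
Step 10: ref 3 -> FAULT, evict 2, frames=[4,3]
At step 10: evicted page 2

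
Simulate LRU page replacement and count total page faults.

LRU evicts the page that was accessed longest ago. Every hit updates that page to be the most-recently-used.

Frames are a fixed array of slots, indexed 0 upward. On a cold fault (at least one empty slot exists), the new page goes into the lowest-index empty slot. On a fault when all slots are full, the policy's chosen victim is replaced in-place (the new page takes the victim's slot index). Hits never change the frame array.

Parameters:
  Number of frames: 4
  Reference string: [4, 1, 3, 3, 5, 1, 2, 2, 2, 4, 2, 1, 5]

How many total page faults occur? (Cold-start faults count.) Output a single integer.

Step 0: ref 4 → FAULT, frames=[4,-,-,-]
Step 1: ref 1 → FAULT, frames=[4,1,-,-]
Step 2: ref 3 → FAULT, frames=[4,1,3,-]
Step 3: ref 3 → HIT, frames=[4,1,3,-]
Step 4: ref 5 → FAULT, frames=[4,1,3,5]
Step 5: ref 1 → HIT, frames=[4,1,3,5]
Step 6: ref 2 → FAULT (evict 4), frames=[2,1,3,5]
Step 7: ref 2 → HIT, frames=[2,1,3,5]
Step 8: ref 2 → HIT, frames=[2,1,3,5]
Step 9: ref 4 → FAULT (evict 3), frames=[2,1,4,5]
Step 10: ref 2 → HIT, frames=[2,1,4,5]
Step 11: ref 1 → HIT, frames=[2,1,4,5]
Step 12: ref 5 → HIT, frames=[2,1,4,5]
Total faults: 6

Answer: 6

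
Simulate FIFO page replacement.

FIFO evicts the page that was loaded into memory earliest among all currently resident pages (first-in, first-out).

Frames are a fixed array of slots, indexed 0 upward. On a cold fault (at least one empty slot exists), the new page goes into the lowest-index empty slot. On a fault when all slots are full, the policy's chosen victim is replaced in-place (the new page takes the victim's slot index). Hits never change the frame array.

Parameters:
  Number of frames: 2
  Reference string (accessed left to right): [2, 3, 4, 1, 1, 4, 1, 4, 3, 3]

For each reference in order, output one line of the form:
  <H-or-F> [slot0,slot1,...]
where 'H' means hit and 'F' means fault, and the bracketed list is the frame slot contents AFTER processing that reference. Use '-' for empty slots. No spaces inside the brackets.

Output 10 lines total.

F [2,-]
F [2,3]
F [4,3]
F [4,1]
H [4,1]
H [4,1]
H [4,1]
H [4,1]
F [3,1]
H [3,1]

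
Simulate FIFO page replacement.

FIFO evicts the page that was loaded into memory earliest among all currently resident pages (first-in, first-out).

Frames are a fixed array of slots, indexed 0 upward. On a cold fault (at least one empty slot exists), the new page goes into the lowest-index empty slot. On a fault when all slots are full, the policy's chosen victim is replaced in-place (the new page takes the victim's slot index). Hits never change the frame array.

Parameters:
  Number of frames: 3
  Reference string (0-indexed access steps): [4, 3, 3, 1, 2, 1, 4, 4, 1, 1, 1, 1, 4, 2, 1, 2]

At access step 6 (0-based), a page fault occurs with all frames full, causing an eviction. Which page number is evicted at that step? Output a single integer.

Step 0: ref 4 -> FAULT, frames=[4,-,-]
Step 1: ref 3 -> FAULT, frames=[4,3,-]
Step 2: ref 3 -> HIT, frames=[4,3,-]
Step 3: ref 1 -> FAULT, frames=[4,3,1]
Step 4: ref 2 -> FAULT, evict 4, frames=[2,3,1]
Step 5: ref 1 -> HIT, frames=[2,3,1]
Step 6: ref 4 -> FAULT, evict 3, frames=[2,4,1]
At step 6: evicted page 3

Answer: 3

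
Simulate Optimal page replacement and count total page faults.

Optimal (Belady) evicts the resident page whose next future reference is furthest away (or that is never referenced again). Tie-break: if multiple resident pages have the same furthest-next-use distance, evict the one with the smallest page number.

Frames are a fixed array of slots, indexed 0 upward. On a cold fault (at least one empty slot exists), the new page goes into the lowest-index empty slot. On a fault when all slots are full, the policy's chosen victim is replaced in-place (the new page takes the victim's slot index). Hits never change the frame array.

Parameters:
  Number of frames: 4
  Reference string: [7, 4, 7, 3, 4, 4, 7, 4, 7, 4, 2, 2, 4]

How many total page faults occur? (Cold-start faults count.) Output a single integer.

Answer: 4

Derivation:
Step 0: ref 7 → FAULT, frames=[7,-,-,-]
Step 1: ref 4 → FAULT, frames=[7,4,-,-]
Step 2: ref 7 → HIT, frames=[7,4,-,-]
Step 3: ref 3 → FAULT, frames=[7,4,3,-]
Step 4: ref 4 → HIT, frames=[7,4,3,-]
Step 5: ref 4 → HIT, frames=[7,4,3,-]
Step 6: ref 7 → HIT, frames=[7,4,3,-]
Step 7: ref 4 → HIT, frames=[7,4,3,-]
Step 8: ref 7 → HIT, frames=[7,4,3,-]
Step 9: ref 4 → HIT, frames=[7,4,3,-]
Step 10: ref 2 → FAULT, frames=[7,4,3,2]
Step 11: ref 2 → HIT, frames=[7,4,3,2]
Step 12: ref 4 → HIT, frames=[7,4,3,2]
Total faults: 4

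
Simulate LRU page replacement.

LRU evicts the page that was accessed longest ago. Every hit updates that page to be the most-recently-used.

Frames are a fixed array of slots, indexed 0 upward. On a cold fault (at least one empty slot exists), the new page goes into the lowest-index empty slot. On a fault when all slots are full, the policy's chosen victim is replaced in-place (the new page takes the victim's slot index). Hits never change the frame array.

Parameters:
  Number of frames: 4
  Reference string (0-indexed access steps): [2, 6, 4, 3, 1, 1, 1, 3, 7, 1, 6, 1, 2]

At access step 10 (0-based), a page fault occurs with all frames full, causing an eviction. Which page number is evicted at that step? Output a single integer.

Step 0: ref 2 -> FAULT, frames=[2,-,-,-]
Step 1: ref 6 -> FAULT, frames=[2,6,-,-]
Step 2: ref 4 -> FAULT, frames=[2,6,4,-]
Step 3: ref 3 -> FAULT, frames=[2,6,4,3]
Step 4: ref 1 -> FAULT, evict 2, frames=[1,6,4,3]
Step 5: ref 1 -> HIT, frames=[1,6,4,3]
Step 6: ref 1 -> HIT, frames=[1,6,4,3]
Step 7: ref 3 -> HIT, frames=[1,6,4,3]
Step 8: ref 7 -> FAULT, evict 6, frames=[1,7,4,3]
Step 9: ref 1 -> HIT, frames=[1,7,4,3]
Step 10: ref 6 -> FAULT, evict 4, frames=[1,7,6,3]
At step 10: evicted page 4

Answer: 4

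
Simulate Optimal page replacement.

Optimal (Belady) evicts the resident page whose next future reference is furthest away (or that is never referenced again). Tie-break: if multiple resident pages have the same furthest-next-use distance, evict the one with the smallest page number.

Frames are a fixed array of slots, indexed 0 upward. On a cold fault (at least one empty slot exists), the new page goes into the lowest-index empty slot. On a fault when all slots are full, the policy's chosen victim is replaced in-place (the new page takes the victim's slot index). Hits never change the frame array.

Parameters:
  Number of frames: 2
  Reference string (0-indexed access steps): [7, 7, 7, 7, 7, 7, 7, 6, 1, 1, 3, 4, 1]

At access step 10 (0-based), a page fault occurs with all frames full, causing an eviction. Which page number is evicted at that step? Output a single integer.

Step 0: ref 7 -> FAULT, frames=[7,-]
Step 1: ref 7 -> HIT, frames=[7,-]
Step 2: ref 7 -> HIT, frames=[7,-]
Step 3: ref 7 -> HIT, frames=[7,-]
Step 4: ref 7 -> HIT, frames=[7,-]
Step 5: ref 7 -> HIT, frames=[7,-]
Step 6: ref 7 -> HIT, frames=[7,-]
Step 7: ref 6 -> FAULT, frames=[7,6]
Step 8: ref 1 -> FAULT, evict 6, frames=[7,1]
Step 9: ref 1 -> HIT, frames=[7,1]
Step 10: ref 3 -> FAULT, evict 7, frames=[3,1]
At step 10: evicted page 7

Answer: 7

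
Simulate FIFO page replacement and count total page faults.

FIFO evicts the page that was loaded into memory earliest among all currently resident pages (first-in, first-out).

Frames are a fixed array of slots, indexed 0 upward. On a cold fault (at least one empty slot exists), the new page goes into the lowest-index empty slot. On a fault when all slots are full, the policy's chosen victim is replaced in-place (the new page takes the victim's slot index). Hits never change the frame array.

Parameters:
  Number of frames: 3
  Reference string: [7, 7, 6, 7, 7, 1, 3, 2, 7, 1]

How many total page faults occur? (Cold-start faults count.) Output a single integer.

Answer: 7

Derivation:
Step 0: ref 7 → FAULT, frames=[7,-,-]
Step 1: ref 7 → HIT, frames=[7,-,-]
Step 2: ref 6 → FAULT, frames=[7,6,-]
Step 3: ref 7 → HIT, frames=[7,6,-]
Step 4: ref 7 → HIT, frames=[7,6,-]
Step 5: ref 1 → FAULT, frames=[7,6,1]
Step 6: ref 3 → FAULT (evict 7), frames=[3,6,1]
Step 7: ref 2 → FAULT (evict 6), frames=[3,2,1]
Step 8: ref 7 → FAULT (evict 1), frames=[3,2,7]
Step 9: ref 1 → FAULT (evict 3), frames=[1,2,7]
Total faults: 7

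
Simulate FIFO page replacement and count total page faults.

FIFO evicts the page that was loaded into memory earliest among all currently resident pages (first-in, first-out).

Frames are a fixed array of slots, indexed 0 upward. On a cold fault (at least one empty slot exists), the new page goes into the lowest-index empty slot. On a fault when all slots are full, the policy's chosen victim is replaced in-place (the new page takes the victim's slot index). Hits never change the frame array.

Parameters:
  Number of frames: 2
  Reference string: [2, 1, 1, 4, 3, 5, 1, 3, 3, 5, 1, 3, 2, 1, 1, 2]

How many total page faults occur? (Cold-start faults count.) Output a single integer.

Answer: 12

Derivation:
Step 0: ref 2 → FAULT, frames=[2,-]
Step 1: ref 1 → FAULT, frames=[2,1]
Step 2: ref 1 → HIT, frames=[2,1]
Step 3: ref 4 → FAULT (evict 2), frames=[4,1]
Step 4: ref 3 → FAULT (evict 1), frames=[4,3]
Step 5: ref 5 → FAULT (evict 4), frames=[5,3]
Step 6: ref 1 → FAULT (evict 3), frames=[5,1]
Step 7: ref 3 → FAULT (evict 5), frames=[3,1]
Step 8: ref 3 → HIT, frames=[3,1]
Step 9: ref 5 → FAULT (evict 1), frames=[3,5]
Step 10: ref 1 → FAULT (evict 3), frames=[1,5]
Step 11: ref 3 → FAULT (evict 5), frames=[1,3]
Step 12: ref 2 → FAULT (evict 1), frames=[2,3]
Step 13: ref 1 → FAULT (evict 3), frames=[2,1]
Step 14: ref 1 → HIT, frames=[2,1]
Step 15: ref 2 → HIT, frames=[2,1]
Total faults: 12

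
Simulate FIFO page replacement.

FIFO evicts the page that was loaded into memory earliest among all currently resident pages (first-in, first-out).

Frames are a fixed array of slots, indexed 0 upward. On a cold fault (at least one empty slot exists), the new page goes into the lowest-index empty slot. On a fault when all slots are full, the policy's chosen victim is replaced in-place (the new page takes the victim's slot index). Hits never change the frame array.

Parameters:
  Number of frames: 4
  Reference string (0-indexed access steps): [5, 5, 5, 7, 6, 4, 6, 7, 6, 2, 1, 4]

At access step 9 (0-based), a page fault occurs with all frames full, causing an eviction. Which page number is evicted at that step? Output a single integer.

Step 0: ref 5 -> FAULT, frames=[5,-,-,-]
Step 1: ref 5 -> HIT, frames=[5,-,-,-]
Step 2: ref 5 -> HIT, frames=[5,-,-,-]
Step 3: ref 7 -> FAULT, frames=[5,7,-,-]
Step 4: ref 6 -> FAULT, frames=[5,7,6,-]
Step 5: ref 4 -> FAULT, frames=[5,7,6,4]
Step 6: ref 6 -> HIT, frames=[5,7,6,4]
Step 7: ref 7 -> HIT, frames=[5,7,6,4]
Step 8: ref 6 -> HIT, frames=[5,7,6,4]
Step 9: ref 2 -> FAULT, evict 5, frames=[2,7,6,4]
At step 9: evicted page 5

Answer: 5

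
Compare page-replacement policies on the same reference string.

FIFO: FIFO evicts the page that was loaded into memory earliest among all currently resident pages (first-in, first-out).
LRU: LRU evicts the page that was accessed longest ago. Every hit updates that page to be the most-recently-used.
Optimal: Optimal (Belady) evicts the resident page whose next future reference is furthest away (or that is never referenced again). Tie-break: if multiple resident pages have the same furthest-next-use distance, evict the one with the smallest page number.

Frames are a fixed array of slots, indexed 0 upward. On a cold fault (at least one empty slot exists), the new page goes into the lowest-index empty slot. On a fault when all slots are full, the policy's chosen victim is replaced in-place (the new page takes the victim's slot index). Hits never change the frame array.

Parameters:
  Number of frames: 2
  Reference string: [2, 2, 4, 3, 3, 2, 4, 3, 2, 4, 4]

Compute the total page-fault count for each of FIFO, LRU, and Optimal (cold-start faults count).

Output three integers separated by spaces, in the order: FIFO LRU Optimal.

Answer: 8 8 5

Derivation:
--- FIFO ---
  step 0: ref 2 -> FAULT, frames=[2,-] (faults so far: 1)
  step 1: ref 2 -> HIT, frames=[2,-] (faults so far: 1)
  step 2: ref 4 -> FAULT, frames=[2,4] (faults so far: 2)
  step 3: ref 3 -> FAULT, evict 2, frames=[3,4] (faults so far: 3)
  step 4: ref 3 -> HIT, frames=[3,4] (faults so far: 3)
  step 5: ref 2 -> FAULT, evict 4, frames=[3,2] (faults so far: 4)
  step 6: ref 4 -> FAULT, evict 3, frames=[4,2] (faults so far: 5)
  step 7: ref 3 -> FAULT, evict 2, frames=[4,3] (faults so far: 6)
  step 8: ref 2 -> FAULT, evict 4, frames=[2,3] (faults so far: 7)
  step 9: ref 4 -> FAULT, evict 3, frames=[2,4] (faults so far: 8)
  step 10: ref 4 -> HIT, frames=[2,4] (faults so far: 8)
  FIFO total faults: 8
--- LRU ---
  step 0: ref 2 -> FAULT, frames=[2,-] (faults so far: 1)
  step 1: ref 2 -> HIT, frames=[2,-] (faults so far: 1)
  step 2: ref 4 -> FAULT, frames=[2,4] (faults so far: 2)
  step 3: ref 3 -> FAULT, evict 2, frames=[3,4] (faults so far: 3)
  step 4: ref 3 -> HIT, frames=[3,4] (faults so far: 3)
  step 5: ref 2 -> FAULT, evict 4, frames=[3,2] (faults so far: 4)
  step 6: ref 4 -> FAULT, evict 3, frames=[4,2] (faults so far: 5)
  step 7: ref 3 -> FAULT, evict 2, frames=[4,3] (faults so far: 6)
  step 8: ref 2 -> FAULT, evict 4, frames=[2,3] (faults so far: 7)
  step 9: ref 4 -> FAULT, evict 3, frames=[2,4] (faults so far: 8)
  step 10: ref 4 -> HIT, frames=[2,4] (faults so far: 8)
  LRU total faults: 8
--- Optimal ---
  step 0: ref 2 -> FAULT, frames=[2,-] (faults so far: 1)
  step 1: ref 2 -> HIT, frames=[2,-] (faults so far: 1)
  step 2: ref 4 -> FAULT, frames=[2,4] (faults so far: 2)
  step 3: ref 3 -> FAULT, evict 4, frames=[2,3] (faults so far: 3)
  step 4: ref 3 -> HIT, frames=[2,3] (faults so far: 3)
  step 5: ref 2 -> HIT, frames=[2,3] (faults so far: 3)
  step 6: ref 4 -> FAULT, evict 2, frames=[4,3] (faults so far: 4)
  step 7: ref 3 -> HIT, frames=[4,3] (faults so far: 4)
  step 8: ref 2 -> FAULT, evict 3, frames=[4,2] (faults so far: 5)
  step 9: ref 4 -> HIT, frames=[4,2] (faults so far: 5)
  step 10: ref 4 -> HIT, frames=[4,2] (faults so far: 5)
  Optimal total faults: 5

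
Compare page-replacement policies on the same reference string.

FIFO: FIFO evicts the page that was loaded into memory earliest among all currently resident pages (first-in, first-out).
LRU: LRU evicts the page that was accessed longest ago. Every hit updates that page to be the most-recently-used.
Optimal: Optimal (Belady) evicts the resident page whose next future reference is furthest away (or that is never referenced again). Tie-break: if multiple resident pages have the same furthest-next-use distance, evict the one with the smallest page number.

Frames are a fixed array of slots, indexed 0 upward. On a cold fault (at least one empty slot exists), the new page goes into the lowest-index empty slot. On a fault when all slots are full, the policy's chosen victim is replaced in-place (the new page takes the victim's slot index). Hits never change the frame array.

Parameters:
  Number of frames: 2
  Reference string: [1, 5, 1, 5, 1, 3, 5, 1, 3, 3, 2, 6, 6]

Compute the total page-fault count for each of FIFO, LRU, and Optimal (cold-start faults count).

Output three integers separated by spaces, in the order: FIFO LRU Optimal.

--- FIFO ---
  step 0: ref 1 -> FAULT, frames=[1,-] (faults so far: 1)
  step 1: ref 5 -> FAULT, frames=[1,5] (faults so far: 2)
  step 2: ref 1 -> HIT, frames=[1,5] (faults so far: 2)
  step 3: ref 5 -> HIT, frames=[1,5] (faults so far: 2)
  step 4: ref 1 -> HIT, frames=[1,5] (faults so far: 2)
  step 5: ref 3 -> FAULT, evict 1, frames=[3,5] (faults so far: 3)
  step 6: ref 5 -> HIT, frames=[3,5] (faults so far: 3)
  step 7: ref 1 -> FAULT, evict 5, frames=[3,1] (faults so far: 4)
  step 8: ref 3 -> HIT, frames=[3,1] (faults so far: 4)
  step 9: ref 3 -> HIT, frames=[3,1] (faults so far: 4)
  step 10: ref 2 -> FAULT, evict 3, frames=[2,1] (faults so far: 5)
  step 11: ref 6 -> FAULT, evict 1, frames=[2,6] (faults so far: 6)
  step 12: ref 6 -> HIT, frames=[2,6] (faults so far: 6)
  FIFO total faults: 6
--- LRU ---
  step 0: ref 1 -> FAULT, frames=[1,-] (faults so far: 1)
  step 1: ref 5 -> FAULT, frames=[1,5] (faults so far: 2)
  step 2: ref 1 -> HIT, frames=[1,5] (faults so far: 2)
  step 3: ref 5 -> HIT, frames=[1,5] (faults so far: 2)
  step 4: ref 1 -> HIT, frames=[1,5] (faults so far: 2)
  step 5: ref 3 -> FAULT, evict 5, frames=[1,3] (faults so far: 3)
  step 6: ref 5 -> FAULT, evict 1, frames=[5,3] (faults so far: 4)
  step 7: ref 1 -> FAULT, evict 3, frames=[5,1] (faults so far: 5)
  step 8: ref 3 -> FAULT, evict 5, frames=[3,1] (faults so far: 6)
  step 9: ref 3 -> HIT, frames=[3,1] (faults so far: 6)
  step 10: ref 2 -> FAULT, evict 1, frames=[3,2] (faults so far: 7)
  step 11: ref 6 -> FAULT, evict 3, frames=[6,2] (faults so far: 8)
  step 12: ref 6 -> HIT, frames=[6,2] (faults so far: 8)
  LRU total faults: 8
--- Optimal ---
  step 0: ref 1 -> FAULT, frames=[1,-] (faults so far: 1)
  step 1: ref 5 -> FAULT, frames=[1,5] (faults so far: 2)
  step 2: ref 1 -> HIT, frames=[1,5] (faults so far: 2)
  step 3: ref 5 -> HIT, frames=[1,5] (faults so far: 2)
  step 4: ref 1 -> HIT, frames=[1,5] (faults so far: 2)
  step 5: ref 3 -> FAULT, evict 1, frames=[3,5] (faults so far: 3)
  step 6: ref 5 -> HIT, frames=[3,5] (faults so far: 3)
  step 7: ref 1 -> FAULT, evict 5, frames=[3,1] (faults so far: 4)
  step 8: ref 3 -> HIT, frames=[3,1] (faults so far: 4)
  step 9: ref 3 -> HIT, frames=[3,1] (faults so far: 4)
  step 10: ref 2 -> FAULT, evict 1, frames=[3,2] (faults so far: 5)
  step 11: ref 6 -> FAULT, evict 2, frames=[3,6] (faults so far: 6)
  step 12: ref 6 -> HIT, frames=[3,6] (faults so far: 6)
  Optimal total faults: 6

Answer: 6 8 6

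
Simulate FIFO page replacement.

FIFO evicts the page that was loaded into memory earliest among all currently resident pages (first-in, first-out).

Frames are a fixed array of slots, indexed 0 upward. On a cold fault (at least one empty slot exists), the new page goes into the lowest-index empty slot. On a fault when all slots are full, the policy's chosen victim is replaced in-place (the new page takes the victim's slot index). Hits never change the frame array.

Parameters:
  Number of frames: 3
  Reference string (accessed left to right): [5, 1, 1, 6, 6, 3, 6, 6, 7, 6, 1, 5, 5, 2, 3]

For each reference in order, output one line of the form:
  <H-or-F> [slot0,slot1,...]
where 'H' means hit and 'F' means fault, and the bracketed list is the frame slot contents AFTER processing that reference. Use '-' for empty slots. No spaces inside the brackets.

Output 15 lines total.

F [5,-,-]
F [5,1,-]
H [5,1,-]
F [5,1,6]
H [5,1,6]
F [3,1,6]
H [3,1,6]
H [3,1,6]
F [3,7,6]
H [3,7,6]
F [3,7,1]
F [5,7,1]
H [5,7,1]
F [5,2,1]
F [5,2,3]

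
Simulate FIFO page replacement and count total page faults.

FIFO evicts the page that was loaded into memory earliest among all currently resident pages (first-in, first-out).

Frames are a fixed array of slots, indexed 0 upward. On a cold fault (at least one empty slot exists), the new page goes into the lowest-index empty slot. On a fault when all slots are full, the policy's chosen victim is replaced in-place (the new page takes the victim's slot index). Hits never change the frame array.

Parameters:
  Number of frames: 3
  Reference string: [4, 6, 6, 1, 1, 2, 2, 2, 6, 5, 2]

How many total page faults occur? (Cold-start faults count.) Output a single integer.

Step 0: ref 4 → FAULT, frames=[4,-,-]
Step 1: ref 6 → FAULT, frames=[4,6,-]
Step 2: ref 6 → HIT, frames=[4,6,-]
Step 3: ref 1 → FAULT, frames=[4,6,1]
Step 4: ref 1 → HIT, frames=[4,6,1]
Step 5: ref 2 → FAULT (evict 4), frames=[2,6,1]
Step 6: ref 2 → HIT, frames=[2,6,1]
Step 7: ref 2 → HIT, frames=[2,6,1]
Step 8: ref 6 → HIT, frames=[2,6,1]
Step 9: ref 5 → FAULT (evict 6), frames=[2,5,1]
Step 10: ref 2 → HIT, frames=[2,5,1]
Total faults: 5

Answer: 5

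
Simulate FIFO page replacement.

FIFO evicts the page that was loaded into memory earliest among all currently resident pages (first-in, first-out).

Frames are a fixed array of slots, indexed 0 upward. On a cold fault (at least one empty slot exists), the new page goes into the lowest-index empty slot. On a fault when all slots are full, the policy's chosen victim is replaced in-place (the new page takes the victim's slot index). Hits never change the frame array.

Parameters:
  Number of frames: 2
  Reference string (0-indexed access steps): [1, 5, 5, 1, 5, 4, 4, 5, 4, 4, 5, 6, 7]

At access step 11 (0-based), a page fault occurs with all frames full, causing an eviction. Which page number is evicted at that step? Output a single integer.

Step 0: ref 1 -> FAULT, frames=[1,-]
Step 1: ref 5 -> FAULT, frames=[1,5]
Step 2: ref 5 -> HIT, frames=[1,5]
Step 3: ref 1 -> HIT, frames=[1,5]
Step 4: ref 5 -> HIT, frames=[1,5]
Step 5: ref 4 -> FAULT, evict 1, frames=[4,5]
Step 6: ref 4 -> HIT, frames=[4,5]
Step 7: ref 5 -> HIT, frames=[4,5]
Step 8: ref 4 -> HIT, frames=[4,5]
Step 9: ref 4 -> HIT, frames=[4,5]
Step 10: ref 5 -> HIT, frames=[4,5]
Step 11: ref 6 -> FAULT, evict 5, frames=[4,6]
At step 11: evicted page 5

Answer: 5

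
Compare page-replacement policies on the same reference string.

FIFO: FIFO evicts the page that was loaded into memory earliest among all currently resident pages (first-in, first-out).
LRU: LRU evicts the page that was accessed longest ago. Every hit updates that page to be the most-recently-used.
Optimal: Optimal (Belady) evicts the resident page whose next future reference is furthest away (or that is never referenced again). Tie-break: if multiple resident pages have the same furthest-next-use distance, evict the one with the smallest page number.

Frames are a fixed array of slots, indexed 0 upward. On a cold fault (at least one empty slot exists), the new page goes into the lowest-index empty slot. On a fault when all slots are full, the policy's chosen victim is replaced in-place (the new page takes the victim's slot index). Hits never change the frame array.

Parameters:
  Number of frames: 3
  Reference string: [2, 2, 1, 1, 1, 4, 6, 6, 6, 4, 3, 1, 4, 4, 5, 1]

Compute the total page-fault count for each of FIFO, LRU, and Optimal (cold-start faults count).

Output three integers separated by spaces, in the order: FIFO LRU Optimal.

--- FIFO ---
  step 0: ref 2 -> FAULT, frames=[2,-,-] (faults so far: 1)
  step 1: ref 2 -> HIT, frames=[2,-,-] (faults so far: 1)
  step 2: ref 1 -> FAULT, frames=[2,1,-] (faults so far: 2)
  step 3: ref 1 -> HIT, frames=[2,1,-] (faults so far: 2)
  step 4: ref 1 -> HIT, frames=[2,1,-] (faults so far: 2)
  step 5: ref 4 -> FAULT, frames=[2,1,4] (faults so far: 3)
  step 6: ref 6 -> FAULT, evict 2, frames=[6,1,4] (faults so far: 4)
  step 7: ref 6 -> HIT, frames=[6,1,4] (faults so far: 4)
  step 8: ref 6 -> HIT, frames=[6,1,4] (faults so far: 4)
  step 9: ref 4 -> HIT, frames=[6,1,4] (faults so far: 4)
  step 10: ref 3 -> FAULT, evict 1, frames=[6,3,4] (faults so far: 5)
  step 11: ref 1 -> FAULT, evict 4, frames=[6,3,1] (faults so far: 6)
  step 12: ref 4 -> FAULT, evict 6, frames=[4,3,1] (faults so far: 7)
  step 13: ref 4 -> HIT, frames=[4,3,1] (faults so far: 7)
  step 14: ref 5 -> FAULT, evict 3, frames=[4,5,1] (faults so far: 8)
  step 15: ref 1 -> HIT, frames=[4,5,1] (faults so far: 8)
  FIFO total faults: 8
--- LRU ---
  step 0: ref 2 -> FAULT, frames=[2,-,-] (faults so far: 1)
  step 1: ref 2 -> HIT, frames=[2,-,-] (faults so far: 1)
  step 2: ref 1 -> FAULT, frames=[2,1,-] (faults so far: 2)
  step 3: ref 1 -> HIT, frames=[2,1,-] (faults so far: 2)
  step 4: ref 1 -> HIT, frames=[2,1,-] (faults so far: 2)
  step 5: ref 4 -> FAULT, frames=[2,1,4] (faults so far: 3)
  step 6: ref 6 -> FAULT, evict 2, frames=[6,1,4] (faults so far: 4)
  step 7: ref 6 -> HIT, frames=[6,1,4] (faults so far: 4)
  step 8: ref 6 -> HIT, frames=[6,1,4] (faults so far: 4)
  step 9: ref 4 -> HIT, frames=[6,1,4] (faults so far: 4)
  step 10: ref 3 -> FAULT, evict 1, frames=[6,3,4] (faults so far: 5)
  step 11: ref 1 -> FAULT, evict 6, frames=[1,3,4] (faults so far: 6)
  step 12: ref 4 -> HIT, frames=[1,3,4] (faults so far: 6)
  step 13: ref 4 -> HIT, frames=[1,3,4] (faults so far: 6)
  step 14: ref 5 -> FAULT, evict 3, frames=[1,5,4] (faults so far: 7)
  step 15: ref 1 -> HIT, frames=[1,5,4] (faults so far: 7)
  LRU total faults: 7
--- Optimal ---
  step 0: ref 2 -> FAULT, frames=[2,-,-] (faults so far: 1)
  step 1: ref 2 -> HIT, frames=[2,-,-] (faults so far: 1)
  step 2: ref 1 -> FAULT, frames=[2,1,-] (faults so far: 2)
  step 3: ref 1 -> HIT, frames=[2,1,-] (faults so far: 2)
  step 4: ref 1 -> HIT, frames=[2,1,-] (faults so far: 2)
  step 5: ref 4 -> FAULT, frames=[2,1,4] (faults so far: 3)
  step 6: ref 6 -> FAULT, evict 2, frames=[6,1,4] (faults so far: 4)
  step 7: ref 6 -> HIT, frames=[6,1,4] (faults so far: 4)
  step 8: ref 6 -> HIT, frames=[6,1,4] (faults so far: 4)
  step 9: ref 4 -> HIT, frames=[6,1,4] (faults so far: 4)
  step 10: ref 3 -> FAULT, evict 6, frames=[3,1,4] (faults so far: 5)
  step 11: ref 1 -> HIT, frames=[3,1,4] (faults so far: 5)
  step 12: ref 4 -> HIT, frames=[3,1,4] (faults so far: 5)
  step 13: ref 4 -> HIT, frames=[3,1,4] (faults so far: 5)
  step 14: ref 5 -> FAULT, evict 3, frames=[5,1,4] (faults so far: 6)
  step 15: ref 1 -> HIT, frames=[5,1,4] (faults so far: 6)
  Optimal total faults: 6

Answer: 8 7 6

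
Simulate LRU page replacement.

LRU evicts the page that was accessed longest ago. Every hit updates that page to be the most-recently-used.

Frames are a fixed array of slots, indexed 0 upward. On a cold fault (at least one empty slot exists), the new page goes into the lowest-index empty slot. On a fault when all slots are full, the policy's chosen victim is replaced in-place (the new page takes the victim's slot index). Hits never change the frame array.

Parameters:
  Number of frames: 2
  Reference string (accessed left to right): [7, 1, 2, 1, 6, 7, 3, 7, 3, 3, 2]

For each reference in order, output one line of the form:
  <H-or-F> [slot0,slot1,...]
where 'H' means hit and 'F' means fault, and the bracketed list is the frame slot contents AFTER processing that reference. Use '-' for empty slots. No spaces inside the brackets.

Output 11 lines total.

F [7,-]
F [7,1]
F [2,1]
H [2,1]
F [6,1]
F [6,7]
F [3,7]
H [3,7]
H [3,7]
H [3,7]
F [3,2]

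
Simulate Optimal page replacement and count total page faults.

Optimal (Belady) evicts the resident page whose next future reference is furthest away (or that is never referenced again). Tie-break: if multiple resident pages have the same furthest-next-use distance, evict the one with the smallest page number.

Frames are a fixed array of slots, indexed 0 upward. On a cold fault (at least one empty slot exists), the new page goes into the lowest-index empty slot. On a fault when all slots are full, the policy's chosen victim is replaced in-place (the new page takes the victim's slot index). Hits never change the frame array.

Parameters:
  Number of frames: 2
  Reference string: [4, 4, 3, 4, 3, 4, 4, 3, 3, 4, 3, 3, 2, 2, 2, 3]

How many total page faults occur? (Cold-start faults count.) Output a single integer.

Step 0: ref 4 → FAULT, frames=[4,-]
Step 1: ref 4 → HIT, frames=[4,-]
Step 2: ref 3 → FAULT, frames=[4,3]
Step 3: ref 4 → HIT, frames=[4,3]
Step 4: ref 3 → HIT, frames=[4,3]
Step 5: ref 4 → HIT, frames=[4,3]
Step 6: ref 4 → HIT, frames=[4,3]
Step 7: ref 3 → HIT, frames=[4,3]
Step 8: ref 3 → HIT, frames=[4,3]
Step 9: ref 4 → HIT, frames=[4,3]
Step 10: ref 3 → HIT, frames=[4,3]
Step 11: ref 3 → HIT, frames=[4,3]
Step 12: ref 2 → FAULT (evict 4), frames=[2,3]
Step 13: ref 2 → HIT, frames=[2,3]
Step 14: ref 2 → HIT, frames=[2,3]
Step 15: ref 3 → HIT, frames=[2,3]
Total faults: 3

Answer: 3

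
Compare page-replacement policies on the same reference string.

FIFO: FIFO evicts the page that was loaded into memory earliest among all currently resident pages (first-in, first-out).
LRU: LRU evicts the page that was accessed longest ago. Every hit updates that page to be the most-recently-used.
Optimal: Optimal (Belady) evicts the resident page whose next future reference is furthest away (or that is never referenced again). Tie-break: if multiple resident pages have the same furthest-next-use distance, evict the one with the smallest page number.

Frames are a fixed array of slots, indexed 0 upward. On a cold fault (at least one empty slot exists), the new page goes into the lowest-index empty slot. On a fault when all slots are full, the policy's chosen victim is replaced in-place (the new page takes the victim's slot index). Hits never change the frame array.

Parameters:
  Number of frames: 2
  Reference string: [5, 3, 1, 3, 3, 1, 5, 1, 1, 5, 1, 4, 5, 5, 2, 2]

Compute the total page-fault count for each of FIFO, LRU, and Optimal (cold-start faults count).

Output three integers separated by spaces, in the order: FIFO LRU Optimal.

--- FIFO ---
  step 0: ref 5 -> FAULT, frames=[5,-] (faults so far: 1)
  step 1: ref 3 -> FAULT, frames=[5,3] (faults so far: 2)
  step 2: ref 1 -> FAULT, evict 5, frames=[1,3] (faults so far: 3)
  step 3: ref 3 -> HIT, frames=[1,3] (faults so far: 3)
  step 4: ref 3 -> HIT, frames=[1,3] (faults so far: 3)
  step 5: ref 1 -> HIT, frames=[1,3] (faults so far: 3)
  step 6: ref 5 -> FAULT, evict 3, frames=[1,5] (faults so far: 4)
  step 7: ref 1 -> HIT, frames=[1,5] (faults so far: 4)
  step 8: ref 1 -> HIT, frames=[1,5] (faults so far: 4)
  step 9: ref 5 -> HIT, frames=[1,5] (faults so far: 4)
  step 10: ref 1 -> HIT, frames=[1,5] (faults so far: 4)
  step 11: ref 4 -> FAULT, evict 1, frames=[4,5] (faults so far: 5)
  step 12: ref 5 -> HIT, frames=[4,5] (faults so far: 5)
  step 13: ref 5 -> HIT, frames=[4,5] (faults so far: 5)
  step 14: ref 2 -> FAULT, evict 5, frames=[4,2] (faults so far: 6)
  step 15: ref 2 -> HIT, frames=[4,2] (faults so far: 6)
  FIFO total faults: 6
--- LRU ---
  step 0: ref 5 -> FAULT, frames=[5,-] (faults so far: 1)
  step 1: ref 3 -> FAULT, frames=[5,3] (faults so far: 2)
  step 2: ref 1 -> FAULT, evict 5, frames=[1,3] (faults so far: 3)
  step 3: ref 3 -> HIT, frames=[1,3] (faults so far: 3)
  step 4: ref 3 -> HIT, frames=[1,3] (faults so far: 3)
  step 5: ref 1 -> HIT, frames=[1,3] (faults so far: 3)
  step 6: ref 5 -> FAULT, evict 3, frames=[1,5] (faults so far: 4)
  step 7: ref 1 -> HIT, frames=[1,5] (faults so far: 4)
  step 8: ref 1 -> HIT, frames=[1,5] (faults so far: 4)
  step 9: ref 5 -> HIT, frames=[1,5] (faults so far: 4)
  step 10: ref 1 -> HIT, frames=[1,5] (faults so far: 4)
  step 11: ref 4 -> FAULT, evict 5, frames=[1,4] (faults so far: 5)
  step 12: ref 5 -> FAULT, evict 1, frames=[5,4] (faults so far: 6)
  step 13: ref 5 -> HIT, frames=[5,4] (faults so far: 6)
  step 14: ref 2 -> FAULT, evict 4, frames=[5,2] (faults so far: 7)
  step 15: ref 2 -> HIT, frames=[5,2] (faults so far: 7)
  LRU total faults: 7
--- Optimal ---
  step 0: ref 5 -> FAULT, frames=[5,-] (faults so far: 1)
  step 1: ref 3 -> FAULT, frames=[5,3] (faults so far: 2)
  step 2: ref 1 -> FAULT, evict 5, frames=[1,3] (faults so far: 3)
  step 3: ref 3 -> HIT, frames=[1,3] (faults so far: 3)
  step 4: ref 3 -> HIT, frames=[1,3] (faults so far: 3)
  step 5: ref 1 -> HIT, frames=[1,3] (faults so far: 3)
  step 6: ref 5 -> FAULT, evict 3, frames=[1,5] (faults so far: 4)
  step 7: ref 1 -> HIT, frames=[1,5] (faults so far: 4)
  step 8: ref 1 -> HIT, frames=[1,5] (faults so far: 4)
  step 9: ref 5 -> HIT, frames=[1,5] (faults so far: 4)
  step 10: ref 1 -> HIT, frames=[1,5] (faults so far: 4)
  step 11: ref 4 -> FAULT, evict 1, frames=[4,5] (faults so far: 5)
  step 12: ref 5 -> HIT, frames=[4,5] (faults so far: 5)
  step 13: ref 5 -> HIT, frames=[4,5] (faults so far: 5)
  step 14: ref 2 -> FAULT, evict 4, frames=[2,5] (faults so far: 6)
  step 15: ref 2 -> HIT, frames=[2,5] (faults so far: 6)
  Optimal total faults: 6

Answer: 6 7 6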